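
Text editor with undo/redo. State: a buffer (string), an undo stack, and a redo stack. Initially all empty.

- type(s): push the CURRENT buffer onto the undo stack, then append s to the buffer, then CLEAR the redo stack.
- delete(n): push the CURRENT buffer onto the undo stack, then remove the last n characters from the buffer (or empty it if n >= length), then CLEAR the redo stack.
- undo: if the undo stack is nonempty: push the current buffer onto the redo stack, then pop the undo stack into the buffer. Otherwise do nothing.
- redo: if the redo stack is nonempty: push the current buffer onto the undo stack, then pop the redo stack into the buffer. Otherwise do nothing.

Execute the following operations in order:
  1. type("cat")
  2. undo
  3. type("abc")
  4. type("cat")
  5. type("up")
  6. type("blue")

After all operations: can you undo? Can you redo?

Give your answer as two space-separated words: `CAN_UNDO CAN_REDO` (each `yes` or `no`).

After op 1 (type): buf='cat' undo_depth=1 redo_depth=0
After op 2 (undo): buf='(empty)' undo_depth=0 redo_depth=1
After op 3 (type): buf='abc' undo_depth=1 redo_depth=0
After op 4 (type): buf='abccat' undo_depth=2 redo_depth=0
After op 5 (type): buf='abccatup' undo_depth=3 redo_depth=0
After op 6 (type): buf='abccatupblue' undo_depth=4 redo_depth=0

Answer: yes no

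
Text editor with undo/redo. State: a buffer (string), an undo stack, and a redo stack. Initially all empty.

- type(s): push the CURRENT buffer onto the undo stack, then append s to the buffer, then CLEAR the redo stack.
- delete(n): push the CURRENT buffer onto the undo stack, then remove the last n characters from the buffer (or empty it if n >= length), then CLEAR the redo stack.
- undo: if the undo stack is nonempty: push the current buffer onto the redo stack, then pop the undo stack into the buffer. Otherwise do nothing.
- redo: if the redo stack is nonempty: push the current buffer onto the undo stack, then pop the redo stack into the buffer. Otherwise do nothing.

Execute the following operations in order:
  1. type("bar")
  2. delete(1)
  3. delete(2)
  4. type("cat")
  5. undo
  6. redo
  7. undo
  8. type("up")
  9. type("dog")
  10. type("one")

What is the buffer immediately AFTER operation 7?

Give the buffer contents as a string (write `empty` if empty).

After op 1 (type): buf='bar' undo_depth=1 redo_depth=0
After op 2 (delete): buf='ba' undo_depth=2 redo_depth=0
After op 3 (delete): buf='(empty)' undo_depth=3 redo_depth=0
After op 4 (type): buf='cat' undo_depth=4 redo_depth=0
After op 5 (undo): buf='(empty)' undo_depth=3 redo_depth=1
After op 6 (redo): buf='cat' undo_depth=4 redo_depth=0
After op 7 (undo): buf='(empty)' undo_depth=3 redo_depth=1

Answer: empty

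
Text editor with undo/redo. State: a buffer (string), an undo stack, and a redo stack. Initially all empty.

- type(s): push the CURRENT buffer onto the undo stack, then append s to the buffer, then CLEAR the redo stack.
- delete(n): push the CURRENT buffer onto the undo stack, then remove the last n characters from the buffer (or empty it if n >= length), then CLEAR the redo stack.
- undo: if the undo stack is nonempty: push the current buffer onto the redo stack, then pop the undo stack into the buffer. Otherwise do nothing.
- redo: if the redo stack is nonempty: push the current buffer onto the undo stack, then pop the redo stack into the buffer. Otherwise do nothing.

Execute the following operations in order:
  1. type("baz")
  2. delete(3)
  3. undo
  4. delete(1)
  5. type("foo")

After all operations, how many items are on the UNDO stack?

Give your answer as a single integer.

Answer: 3

Derivation:
After op 1 (type): buf='baz' undo_depth=1 redo_depth=0
After op 2 (delete): buf='(empty)' undo_depth=2 redo_depth=0
After op 3 (undo): buf='baz' undo_depth=1 redo_depth=1
After op 4 (delete): buf='ba' undo_depth=2 redo_depth=0
After op 5 (type): buf='bafoo' undo_depth=3 redo_depth=0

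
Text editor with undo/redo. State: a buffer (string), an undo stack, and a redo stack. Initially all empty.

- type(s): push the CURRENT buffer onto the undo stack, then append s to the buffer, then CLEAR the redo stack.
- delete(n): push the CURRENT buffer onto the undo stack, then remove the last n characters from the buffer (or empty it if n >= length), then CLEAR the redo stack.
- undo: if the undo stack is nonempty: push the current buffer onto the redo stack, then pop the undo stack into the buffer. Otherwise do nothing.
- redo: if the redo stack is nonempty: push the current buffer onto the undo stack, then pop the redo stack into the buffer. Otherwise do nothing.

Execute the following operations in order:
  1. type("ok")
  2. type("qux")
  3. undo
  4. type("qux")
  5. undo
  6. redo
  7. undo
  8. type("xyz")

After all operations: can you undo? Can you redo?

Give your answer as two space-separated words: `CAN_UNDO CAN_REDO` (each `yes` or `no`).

After op 1 (type): buf='ok' undo_depth=1 redo_depth=0
After op 2 (type): buf='okqux' undo_depth=2 redo_depth=0
After op 3 (undo): buf='ok' undo_depth=1 redo_depth=1
After op 4 (type): buf='okqux' undo_depth=2 redo_depth=0
After op 5 (undo): buf='ok' undo_depth=1 redo_depth=1
After op 6 (redo): buf='okqux' undo_depth=2 redo_depth=0
After op 7 (undo): buf='ok' undo_depth=1 redo_depth=1
After op 8 (type): buf='okxyz' undo_depth=2 redo_depth=0

Answer: yes no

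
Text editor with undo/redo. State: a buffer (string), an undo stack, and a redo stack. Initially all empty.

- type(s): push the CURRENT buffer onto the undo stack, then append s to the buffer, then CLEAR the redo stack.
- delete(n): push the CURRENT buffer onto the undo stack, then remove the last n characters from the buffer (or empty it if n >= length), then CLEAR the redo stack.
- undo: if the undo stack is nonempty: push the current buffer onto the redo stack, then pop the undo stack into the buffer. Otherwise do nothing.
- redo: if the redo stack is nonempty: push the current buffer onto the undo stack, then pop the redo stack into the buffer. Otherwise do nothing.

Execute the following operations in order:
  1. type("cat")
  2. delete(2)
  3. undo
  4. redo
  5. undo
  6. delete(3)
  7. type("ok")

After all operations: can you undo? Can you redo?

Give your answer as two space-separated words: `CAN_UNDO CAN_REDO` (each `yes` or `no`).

Answer: yes no

Derivation:
After op 1 (type): buf='cat' undo_depth=1 redo_depth=0
After op 2 (delete): buf='c' undo_depth=2 redo_depth=0
After op 3 (undo): buf='cat' undo_depth=1 redo_depth=1
After op 4 (redo): buf='c' undo_depth=2 redo_depth=0
After op 5 (undo): buf='cat' undo_depth=1 redo_depth=1
After op 6 (delete): buf='(empty)' undo_depth=2 redo_depth=0
After op 7 (type): buf='ok' undo_depth=3 redo_depth=0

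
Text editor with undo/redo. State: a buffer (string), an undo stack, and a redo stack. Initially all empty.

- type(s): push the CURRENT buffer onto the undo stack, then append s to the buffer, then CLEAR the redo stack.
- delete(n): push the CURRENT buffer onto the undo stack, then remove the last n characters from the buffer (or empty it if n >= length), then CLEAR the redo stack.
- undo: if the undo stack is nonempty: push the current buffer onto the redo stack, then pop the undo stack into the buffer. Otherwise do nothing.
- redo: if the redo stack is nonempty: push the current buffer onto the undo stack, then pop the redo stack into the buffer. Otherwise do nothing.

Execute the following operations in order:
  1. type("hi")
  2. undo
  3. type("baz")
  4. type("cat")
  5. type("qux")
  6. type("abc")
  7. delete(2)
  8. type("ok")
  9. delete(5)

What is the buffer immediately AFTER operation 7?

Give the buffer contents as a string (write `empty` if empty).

After op 1 (type): buf='hi' undo_depth=1 redo_depth=0
After op 2 (undo): buf='(empty)' undo_depth=0 redo_depth=1
After op 3 (type): buf='baz' undo_depth=1 redo_depth=0
After op 4 (type): buf='bazcat' undo_depth=2 redo_depth=0
After op 5 (type): buf='bazcatqux' undo_depth=3 redo_depth=0
After op 6 (type): buf='bazcatquxabc' undo_depth=4 redo_depth=0
After op 7 (delete): buf='bazcatquxa' undo_depth=5 redo_depth=0

Answer: bazcatquxa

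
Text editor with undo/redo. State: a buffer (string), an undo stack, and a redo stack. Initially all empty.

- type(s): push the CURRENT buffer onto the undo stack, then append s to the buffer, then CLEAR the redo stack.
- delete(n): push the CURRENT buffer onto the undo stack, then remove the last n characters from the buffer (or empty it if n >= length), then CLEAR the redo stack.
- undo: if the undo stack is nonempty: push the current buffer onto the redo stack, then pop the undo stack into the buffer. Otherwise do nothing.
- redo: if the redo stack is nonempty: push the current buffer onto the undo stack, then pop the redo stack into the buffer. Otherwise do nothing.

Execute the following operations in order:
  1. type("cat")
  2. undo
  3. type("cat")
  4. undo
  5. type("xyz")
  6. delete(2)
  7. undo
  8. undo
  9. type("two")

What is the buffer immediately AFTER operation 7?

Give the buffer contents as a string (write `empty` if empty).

Answer: xyz

Derivation:
After op 1 (type): buf='cat' undo_depth=1 redo_depth=0
After op 2 (undo): buf='(empty)' undo_depth=0 redo_depth=1
After op 3 (type): buf='cat' undo_depth=1 redo_depth=0
After op 4 (undo): buf='(empty)' undo_depth=0 redo_depth=1
After op 5 (type): buf='xyz' undo_depth=1 redo_depth=0
After op 6 (delete): buf='x' undo_depth=2 redo_depth=0
After op 7 (undo): buf='xyz' undo_depth=1 redo_depth=1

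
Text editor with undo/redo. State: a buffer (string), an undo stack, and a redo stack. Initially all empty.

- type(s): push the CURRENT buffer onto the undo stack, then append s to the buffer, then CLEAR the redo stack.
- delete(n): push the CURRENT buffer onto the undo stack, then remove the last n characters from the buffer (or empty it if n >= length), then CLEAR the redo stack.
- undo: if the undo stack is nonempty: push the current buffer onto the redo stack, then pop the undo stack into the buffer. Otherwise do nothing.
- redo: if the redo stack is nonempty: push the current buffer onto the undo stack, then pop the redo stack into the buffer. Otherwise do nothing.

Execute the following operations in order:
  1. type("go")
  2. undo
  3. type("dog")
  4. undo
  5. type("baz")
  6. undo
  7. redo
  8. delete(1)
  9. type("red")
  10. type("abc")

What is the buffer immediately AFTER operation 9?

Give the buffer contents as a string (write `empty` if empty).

After op 1 (type): buf='go' undo_depth=1 redo_depth=0
After op 2 (undo): buf='(empty)' undo_depth=0 redo_depth=1
After op 3 (type): buf='dog' undo_depth=1 redo_depth=0
After op 4 (undo): buf='(empty)' undo_depth=0 redo_depth=1
After op 5 (type): buf='baz' undo_depth=1 redo_depth=0
After op 6 (undo): buf='(empty)' undo_depth=0 redo_depth=1
After op 7 (redo): buf='baz' undo_depth=1 redo_depth=0
After op 8 (delete): buf='ba' undo_depth=2 redo_depth=0
After op 9 (type): buf='bared' undo_depth=3 redo_depth=0

Answer: bared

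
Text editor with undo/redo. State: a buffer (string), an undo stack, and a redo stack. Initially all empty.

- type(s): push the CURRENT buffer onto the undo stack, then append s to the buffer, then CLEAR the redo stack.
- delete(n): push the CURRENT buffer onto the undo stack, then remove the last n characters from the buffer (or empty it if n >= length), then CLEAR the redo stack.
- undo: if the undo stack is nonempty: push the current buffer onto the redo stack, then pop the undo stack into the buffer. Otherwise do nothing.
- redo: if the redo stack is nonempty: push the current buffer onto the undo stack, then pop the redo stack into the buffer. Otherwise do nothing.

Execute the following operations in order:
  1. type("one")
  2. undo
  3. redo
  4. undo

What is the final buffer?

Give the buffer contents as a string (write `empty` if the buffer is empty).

Answer: empty

Derivation:
After op 1 (type): buf='one' undo_depth=1 redo_depth=0
After op 2 (undo): buf='(empty)' undo_depth=0 redo_depth=1
After op 3 (redo): buf='one' undo_depth=1 redo_depth=0
After op 4 (undo): buf='(empty)' undo_depth=0 redo_depth=1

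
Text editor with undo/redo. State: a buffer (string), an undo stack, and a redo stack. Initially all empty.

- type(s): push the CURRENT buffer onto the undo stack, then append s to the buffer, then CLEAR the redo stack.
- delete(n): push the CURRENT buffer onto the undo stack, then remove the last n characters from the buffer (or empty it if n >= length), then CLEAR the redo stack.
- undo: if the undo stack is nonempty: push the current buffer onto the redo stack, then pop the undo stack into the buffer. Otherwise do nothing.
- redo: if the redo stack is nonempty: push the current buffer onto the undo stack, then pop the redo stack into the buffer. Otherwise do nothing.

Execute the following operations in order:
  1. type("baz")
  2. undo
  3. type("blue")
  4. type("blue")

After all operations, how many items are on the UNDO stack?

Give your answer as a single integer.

After op 1 (type): buf='baz' undo_depth=1 redo_depth=0
After op 2 (undo): buf='(empty)' undo_depth=0 redo_depth=1
After op 3 (type): buf='blue' undo_depth=1 redo_depth=0
After op 4 (type): buf='blueblue' undo_depth=2 redo_depth=0

Answer: 2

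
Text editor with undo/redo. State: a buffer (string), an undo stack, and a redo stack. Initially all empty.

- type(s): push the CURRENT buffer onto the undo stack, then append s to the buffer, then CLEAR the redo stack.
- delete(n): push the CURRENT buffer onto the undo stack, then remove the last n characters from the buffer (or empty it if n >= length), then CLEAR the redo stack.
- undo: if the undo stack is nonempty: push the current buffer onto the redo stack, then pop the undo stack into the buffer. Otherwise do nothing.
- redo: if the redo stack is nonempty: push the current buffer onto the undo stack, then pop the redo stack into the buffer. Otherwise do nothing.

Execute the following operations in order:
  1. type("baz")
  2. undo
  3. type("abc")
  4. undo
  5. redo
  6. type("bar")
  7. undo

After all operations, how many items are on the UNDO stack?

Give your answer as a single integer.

After op 1 (type): buf='baz' undo_depth=1 redo_depth=0
After op 2 (undo): buf='(empty)' undo_depth=0 redo_depth=1
After op 3 (type): buf='abc' undo_depth=1 redo_depth=0
After op 4 (undo): buf='(empty)' undo_depth=0 redo_depth=1
After op 5 (redo): buf='abc' undo_depth=1 redo_depth=0
After op 6 (type): buf='abcbar' undo_depth=2 redo_depth=0
After op 7 (undo): buf='abc' undo_depth=1 redo_depth=1

Answer: 1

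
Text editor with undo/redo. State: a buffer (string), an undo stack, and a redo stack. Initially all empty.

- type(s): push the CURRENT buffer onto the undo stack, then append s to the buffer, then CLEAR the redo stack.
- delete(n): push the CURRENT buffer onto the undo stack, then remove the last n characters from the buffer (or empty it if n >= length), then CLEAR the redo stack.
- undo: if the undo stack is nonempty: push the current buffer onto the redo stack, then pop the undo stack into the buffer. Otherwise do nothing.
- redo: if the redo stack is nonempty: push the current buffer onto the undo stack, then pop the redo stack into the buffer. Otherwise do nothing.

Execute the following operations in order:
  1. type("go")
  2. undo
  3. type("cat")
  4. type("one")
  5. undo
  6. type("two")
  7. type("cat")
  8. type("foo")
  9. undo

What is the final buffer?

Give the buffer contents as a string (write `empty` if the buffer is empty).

Answer: cattwocat

Derivation:
After op 1 (type): buf='go' undo_depth=1 redo_depth=0
After op 2 (undo): buf='(empty)' undo_depth=0 redo_depth=1
After op 3 (type): buf='cat' undo_depth=1 redo_depth=0
After op 4 (type): buf='catone' undo_depth=2 redo_depth=0
After op 5 (undo): buf='cat' undo_depth=1 redo_depth=1
After op 6 (type): buf='cattwo' undo_depth=2 redo_depth=0
After op 7 (type): buf='cattwocat' undo_depth=3 redo_depth=0
After op 8 (type): buf='cattwocatfoo' undo_depth=4 redo_depth=0
After op 9 (undo): buf='cattwocat' undo_depth=3 redo_depth=1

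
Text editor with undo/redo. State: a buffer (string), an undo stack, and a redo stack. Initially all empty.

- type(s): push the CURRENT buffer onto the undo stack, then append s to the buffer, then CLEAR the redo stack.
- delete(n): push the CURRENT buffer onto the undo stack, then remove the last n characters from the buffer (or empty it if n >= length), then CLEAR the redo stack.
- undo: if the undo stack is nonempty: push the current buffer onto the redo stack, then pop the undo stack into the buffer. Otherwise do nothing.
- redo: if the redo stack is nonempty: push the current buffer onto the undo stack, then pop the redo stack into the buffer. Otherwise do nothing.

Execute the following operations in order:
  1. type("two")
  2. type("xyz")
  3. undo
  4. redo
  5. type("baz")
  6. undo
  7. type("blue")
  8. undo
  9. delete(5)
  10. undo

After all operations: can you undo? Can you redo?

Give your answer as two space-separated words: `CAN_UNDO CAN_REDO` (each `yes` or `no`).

Answer: yes yes

Derivation:
After op 1 (type): buf='two' undo_depth=1 redo_depth=0
After op 2 (type): buf='twoxyz' undo_depth=2 redo_depth=0
After op 3 (undo): buf='two' undo_depth=1 redo_depth=1
After op 4 (redo): buf='twoxyz' undo_depth=2 redo_depth=0
After op 5 (type): buf='twoxyzbaz' undo_depth=3 redo_depth=0
After op 6 (undo): buf='twoxyz' undo_depth=2 redo_depth=1
After op 7 (type): buf='twoxyzblue' undo_depth=3 redo_depth=0
After op 8 (undo): buf='twoxyz' undo_depth=2 redo_depth=1
After op 9 (delete): buf='t' undo_depth=3 redo_depth=0
After op 10 (undo): buf='twoxyz' undo_depth=2 redo_depth=1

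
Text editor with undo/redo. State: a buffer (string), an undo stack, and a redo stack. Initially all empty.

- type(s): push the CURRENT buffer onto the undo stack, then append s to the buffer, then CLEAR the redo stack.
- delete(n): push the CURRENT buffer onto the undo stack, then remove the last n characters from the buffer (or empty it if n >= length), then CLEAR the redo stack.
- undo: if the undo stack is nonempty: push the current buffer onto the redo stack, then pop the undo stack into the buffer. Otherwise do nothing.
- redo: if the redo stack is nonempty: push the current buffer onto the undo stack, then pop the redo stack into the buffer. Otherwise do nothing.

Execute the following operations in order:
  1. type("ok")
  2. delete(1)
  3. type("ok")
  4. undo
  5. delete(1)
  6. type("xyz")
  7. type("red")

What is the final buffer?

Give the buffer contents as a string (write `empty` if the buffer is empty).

Answer: xyzred

Derivation:
After op 1 (type): buf='ok' undo_depth=1 redo_depth=0
After op 2 (delete): buf='o' undo_depth=2 redo_depth=0
After op 3 (type): buf='ook' undo_depth=3 redo_depth=0
After op 4 (undo): buf='o' undo_depth=2 redo_depth=1
After op 5 (delete): buf='(empty)' undo_depth=3 redo_depth=0
After op 6 (type): buf='xyz' undo_depth=4 redo_depth=0
After op 7 (type): buf='xyzred' undo_depth=5 redo_depth=0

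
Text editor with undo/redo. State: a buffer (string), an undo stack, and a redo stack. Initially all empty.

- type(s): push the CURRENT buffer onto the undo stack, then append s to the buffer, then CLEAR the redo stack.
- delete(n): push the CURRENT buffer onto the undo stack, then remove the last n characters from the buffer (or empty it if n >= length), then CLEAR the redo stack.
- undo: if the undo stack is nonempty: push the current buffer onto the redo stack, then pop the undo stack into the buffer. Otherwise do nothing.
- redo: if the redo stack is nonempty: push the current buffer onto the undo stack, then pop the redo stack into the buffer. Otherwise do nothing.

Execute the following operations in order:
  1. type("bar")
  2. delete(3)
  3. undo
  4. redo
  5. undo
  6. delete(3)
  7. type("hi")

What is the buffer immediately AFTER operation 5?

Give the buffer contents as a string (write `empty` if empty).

Answer: bar

Derivation:
After op 1 (type): buf='bar' undo_depth=1 redo_depth=0
After op 2 (delete): buf='(empty)' undo_depth=2 redo_depth=0
After op 3 (undo): buf='bar' undo_depth=1 redo_depth=1
After op 4 (redo): buf='(empty)' undo_depth=2 redo_depth=0
After op 5 (undo): buf='bar' undo_depth=1 redo_depth=1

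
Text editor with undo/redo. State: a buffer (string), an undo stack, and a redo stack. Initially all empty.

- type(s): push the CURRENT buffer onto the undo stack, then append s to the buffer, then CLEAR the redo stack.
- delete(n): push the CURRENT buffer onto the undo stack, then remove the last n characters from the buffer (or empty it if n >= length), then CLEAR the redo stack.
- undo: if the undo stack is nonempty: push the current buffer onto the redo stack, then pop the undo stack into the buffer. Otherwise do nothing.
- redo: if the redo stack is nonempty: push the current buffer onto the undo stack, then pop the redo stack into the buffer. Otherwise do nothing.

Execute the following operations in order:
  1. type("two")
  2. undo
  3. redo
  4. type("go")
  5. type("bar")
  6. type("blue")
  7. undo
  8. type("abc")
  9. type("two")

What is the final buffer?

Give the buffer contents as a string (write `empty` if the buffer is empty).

After op 1 (type): buf='two' undo_depth=1 redo_depth=0
After op 2 (undo): buf='(empty)' undo_depth=0 redo_depth=1
After op 3 (redo): buf='two' undo_depth=1 redo_depth=0
After op 4 (type): buf='twogo' undo_depth=2 redo_depth=0
After op 5 (type): buf='twogobar' undo_depth=3 redo_depth=0
After op 6 (type): buf='twogobarblue' undo_depth=4 redo_depth=0
After op 7 (undo): buf='twogobar' undo_depth=3 redo_depth=1
After op 8 (type): buf='twogobarabc' undo_depth=4 redo_depth=0
After op 9 (type): buf='twogobarabctwo' undo_depth=5 redo_depth=0

Answer: twogobarabctwo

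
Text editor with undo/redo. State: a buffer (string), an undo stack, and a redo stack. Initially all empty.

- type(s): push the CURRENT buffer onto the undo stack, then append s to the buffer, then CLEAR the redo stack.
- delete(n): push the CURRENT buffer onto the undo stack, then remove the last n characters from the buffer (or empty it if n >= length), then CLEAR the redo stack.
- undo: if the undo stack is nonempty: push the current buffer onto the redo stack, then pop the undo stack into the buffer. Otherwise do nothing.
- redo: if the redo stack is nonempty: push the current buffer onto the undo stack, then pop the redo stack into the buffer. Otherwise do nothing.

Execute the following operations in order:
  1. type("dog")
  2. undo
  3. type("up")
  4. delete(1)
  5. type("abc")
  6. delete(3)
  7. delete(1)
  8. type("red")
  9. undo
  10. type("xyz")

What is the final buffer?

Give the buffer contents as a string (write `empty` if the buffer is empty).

Answer: xyz

Derivation:
After op 1 (type): buf='dog' undo_depth=1 redo_depth=0
After op 2 (undo): buf='(empty)' undo_depth=0 redo_depth=1
After op 3 (type): buf='up' undo_depth=1 redo_depth=0
After op 4 (delete): buf='u' undo_depth=2 redo_depth=0
After op 5 (type): buf='uabc' undo_depth=3 redo_depth=0
After op 6 (delete): buf='u' undo_depth=4 redo_depth=0
After op 7 (delete): buf='(empty)' undo_depth=5 redo_depth=0
After op 8 (type): buf='red' undo_depth=6 redo_depth=0
After op 9 (undo): buf='(empty)' undo_depth=5 redo_depth=1
After op 10 (type): buf='xyz' undo_depth=6 redo_depth=0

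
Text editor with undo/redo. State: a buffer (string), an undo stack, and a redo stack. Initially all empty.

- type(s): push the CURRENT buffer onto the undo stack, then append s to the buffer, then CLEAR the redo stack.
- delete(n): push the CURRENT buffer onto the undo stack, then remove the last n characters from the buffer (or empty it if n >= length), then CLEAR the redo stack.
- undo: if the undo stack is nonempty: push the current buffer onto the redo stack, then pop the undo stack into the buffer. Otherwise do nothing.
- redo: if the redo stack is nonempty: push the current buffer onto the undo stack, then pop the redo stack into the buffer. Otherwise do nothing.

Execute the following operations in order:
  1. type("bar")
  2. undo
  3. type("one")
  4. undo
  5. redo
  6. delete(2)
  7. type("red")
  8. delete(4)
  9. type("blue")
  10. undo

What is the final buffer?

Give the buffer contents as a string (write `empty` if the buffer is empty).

Answer: empty

Derivation:
After op 1 (type): buf='bar' undo_depth=1 redo_depth=0
After op 2 (undo): buf='(empty)' undo_depth=0 redo_depth=1
After op 3 (type): buf='one' undo_depth=1 redo_depth=0
After op 4 (undo): buf='(empty)' undo_depth=0 redo_depth=1
After op 5 (redo): buf='one' undo_depth=1 redo_depth=0
After op 6 (delete): buf='o' undo_depth=2 redo_depth=0
After op 7 (type): buf='ored' undo_depth=3 redo_depth=0
After op 8 (delete): buf='(empty)' undo_depth=4 redo_depth=0
After op 9 (type): buf='blue' undo_depth=5 redo_depth=0
After op 10 (undo): buf='(empty)' undo_depth=4 redo_depth=1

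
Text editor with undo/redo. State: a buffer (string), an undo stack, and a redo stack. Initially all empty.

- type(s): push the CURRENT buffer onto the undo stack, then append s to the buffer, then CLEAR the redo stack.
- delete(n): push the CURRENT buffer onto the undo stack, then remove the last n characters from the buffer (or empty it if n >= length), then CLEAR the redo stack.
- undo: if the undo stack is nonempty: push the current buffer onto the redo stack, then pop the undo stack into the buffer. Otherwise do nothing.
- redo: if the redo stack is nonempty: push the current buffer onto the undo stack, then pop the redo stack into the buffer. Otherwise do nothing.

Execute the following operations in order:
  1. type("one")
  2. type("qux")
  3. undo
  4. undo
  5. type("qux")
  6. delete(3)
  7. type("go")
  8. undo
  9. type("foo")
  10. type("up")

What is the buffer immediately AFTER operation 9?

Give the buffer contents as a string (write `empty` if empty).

Answer: foo

Derivation:
After op 1 (type): buf='one' undo_depth=1 redo_depth=0
After op 2 (type): buf='onequx' undo_depth=2 redo_depth=0
After op 3 (undo): buf='one' undo_depth=1 redo_depth=1
After op 4 (undo): buf='(empty)' undo_depth=0 redo_depth=2
After op 5 (type): buf='qux' undo_depth=1 redo_depth=0
After op 6 (delete): buf='(empty)' undo_depth=2 redo_depth=0
After op 7 (type): buf='go' undo_depth=3 redo_depth=0
After op 8 (undo): buf='(empty)' undo_depth=2 redo_depth=1
After op 9 (type): buf='foo' undo_depth=3 redo_depth=0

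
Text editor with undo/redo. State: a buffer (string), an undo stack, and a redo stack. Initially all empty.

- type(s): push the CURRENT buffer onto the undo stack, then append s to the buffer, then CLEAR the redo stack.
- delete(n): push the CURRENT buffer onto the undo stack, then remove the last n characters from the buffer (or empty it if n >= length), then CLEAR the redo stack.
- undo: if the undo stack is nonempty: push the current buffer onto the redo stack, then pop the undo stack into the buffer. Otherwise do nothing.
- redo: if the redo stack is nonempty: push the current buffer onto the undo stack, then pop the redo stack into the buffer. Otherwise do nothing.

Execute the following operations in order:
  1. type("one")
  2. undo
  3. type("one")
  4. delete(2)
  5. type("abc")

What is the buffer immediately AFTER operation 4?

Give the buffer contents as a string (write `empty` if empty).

After op 1 (type): buf='one' undo_depth=1 redo_depth=0
After op 2 (undo): buf='(empty)' undo_depth=0 redo_depth=1
After op 3 (type): buf='one' undo_depth=1 redo_depth=0
After op 4 (delete): buf='o' undo_depth=2 redo_depth=0

Answer: o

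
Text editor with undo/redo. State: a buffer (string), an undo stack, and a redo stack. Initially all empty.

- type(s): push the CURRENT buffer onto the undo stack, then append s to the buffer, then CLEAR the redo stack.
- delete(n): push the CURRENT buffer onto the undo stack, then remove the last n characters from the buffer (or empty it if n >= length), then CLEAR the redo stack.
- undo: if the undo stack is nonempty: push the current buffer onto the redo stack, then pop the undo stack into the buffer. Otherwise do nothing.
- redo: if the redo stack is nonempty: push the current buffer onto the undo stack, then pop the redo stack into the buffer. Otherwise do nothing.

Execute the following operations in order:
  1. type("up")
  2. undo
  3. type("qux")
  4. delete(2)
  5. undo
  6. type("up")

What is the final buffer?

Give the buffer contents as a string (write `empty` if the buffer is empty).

After op 1 (type): buf='up' undo_depth=1 redo_depth=0
After op 2 (undo): buf='(empty)' undo_depth=0 redo_depth=1
After op 3 (type): buf='qux' undo_depth=1 redo_depth=0
After op 4 (delete): buf='q' undo_depth=2 redo_depth=0
After op 5 (undo): buf='qux' undo_depth=1 redo_depth=1
After op 6 (type): buf='quxup' undo_depth=2 redo_depth=0

Answer: quxup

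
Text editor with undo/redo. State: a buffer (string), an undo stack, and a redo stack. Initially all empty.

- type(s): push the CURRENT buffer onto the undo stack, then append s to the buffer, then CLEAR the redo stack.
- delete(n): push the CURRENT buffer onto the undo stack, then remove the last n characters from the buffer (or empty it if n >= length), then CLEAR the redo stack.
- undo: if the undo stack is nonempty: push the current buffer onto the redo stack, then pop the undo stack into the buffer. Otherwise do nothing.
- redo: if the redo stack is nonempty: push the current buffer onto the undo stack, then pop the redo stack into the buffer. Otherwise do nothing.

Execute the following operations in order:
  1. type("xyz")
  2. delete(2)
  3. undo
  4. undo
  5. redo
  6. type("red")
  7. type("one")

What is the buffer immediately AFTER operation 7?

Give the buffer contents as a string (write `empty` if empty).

Answer: xyzredone

Derivation:
After op 1 (type): buf='xyz' undo_depth=1 redo_depth=0
After op 2 (delete): buf='x' undo_depth=2 redo_depth=0
After op 3 (undo): buf='xyz' undo_depth=1 redo_depth=1
After op 4 (undo): buf='(empty)' undo_depth=0 redo_depth=2
After op 5 (redo): buf='xyz' undo_depth=1 redo_depth=1
After op 6 (type): buf='xyzred' undo_depth=2 redo_depth=0
After op 7 (type): buf='xyzredone' undo_depth=3 redo_depth=0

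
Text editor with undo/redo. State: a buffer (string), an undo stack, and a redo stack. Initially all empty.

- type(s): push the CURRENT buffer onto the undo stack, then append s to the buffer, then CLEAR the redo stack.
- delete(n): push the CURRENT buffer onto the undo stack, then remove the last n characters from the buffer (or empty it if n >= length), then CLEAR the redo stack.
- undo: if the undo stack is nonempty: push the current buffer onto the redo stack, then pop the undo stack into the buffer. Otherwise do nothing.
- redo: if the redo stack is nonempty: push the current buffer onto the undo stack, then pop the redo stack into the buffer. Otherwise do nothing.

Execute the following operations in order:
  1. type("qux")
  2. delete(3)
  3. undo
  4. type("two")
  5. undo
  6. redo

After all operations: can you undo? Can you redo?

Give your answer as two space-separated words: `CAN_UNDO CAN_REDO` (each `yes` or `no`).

Answer: yes no

Derivation:
After op 1 (type): buf='qux' undo_depth=1 redo_depth=0
After op 2 (delete): buf='(empty)' undo_depth=2 redo_depth=0
After op 3 (undo): buf='qux' undo_depth=1 redo_depth=1
After op 4 (type): buf='quxtwo' undo_depth=2 redo_depth=0
After op 5 (undo): buf='qux' undo_depth=1 redo_depth=1
After op 6 (redo): buf='quxtwo' undo_depth=2 redo_depth=0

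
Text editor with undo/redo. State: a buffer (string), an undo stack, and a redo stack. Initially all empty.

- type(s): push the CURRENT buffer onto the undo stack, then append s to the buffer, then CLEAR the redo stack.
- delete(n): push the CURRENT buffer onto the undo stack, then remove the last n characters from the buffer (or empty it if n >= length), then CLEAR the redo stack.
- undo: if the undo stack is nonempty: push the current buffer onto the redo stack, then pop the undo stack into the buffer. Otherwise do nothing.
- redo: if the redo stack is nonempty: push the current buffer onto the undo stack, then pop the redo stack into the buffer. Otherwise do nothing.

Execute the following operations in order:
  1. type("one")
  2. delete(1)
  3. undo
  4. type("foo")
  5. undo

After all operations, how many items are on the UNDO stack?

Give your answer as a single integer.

Answer: 1

Derivation:
After op 1 (type): buf='one' undo_depth=1 redo_depth=0
After op 2 (delete): buf='on' undo_depth=2 redo_depth=0
After op 3 (undo): buf='one' undo_depth=1 redo_depth=1
After op 4 (type): buf='onefoo' undo_depth=2 redo_depth=0
After op 5 (undo): buf='one' undo_depth=1 redo_depth=1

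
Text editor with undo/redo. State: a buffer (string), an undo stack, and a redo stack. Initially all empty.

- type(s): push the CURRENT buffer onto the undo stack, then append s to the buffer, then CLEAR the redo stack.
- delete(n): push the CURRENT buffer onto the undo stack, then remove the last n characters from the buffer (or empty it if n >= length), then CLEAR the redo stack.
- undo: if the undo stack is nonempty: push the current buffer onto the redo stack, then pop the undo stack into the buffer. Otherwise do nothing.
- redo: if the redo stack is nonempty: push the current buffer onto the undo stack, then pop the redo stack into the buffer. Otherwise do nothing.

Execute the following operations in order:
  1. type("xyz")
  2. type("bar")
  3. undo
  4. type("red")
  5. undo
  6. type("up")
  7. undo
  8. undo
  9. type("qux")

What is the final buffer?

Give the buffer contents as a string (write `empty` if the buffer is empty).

After op 1 (type): buf='xyz' undo_depth=1 redo_depth=0
After op 2 (type): buf='xyzbar' undo_depth=2 redo_depth=0
After op 3 (undo): buf='xyz' undo_depth=1 redo_depth=1
After op 4 (type): buf='xyzred' undo_depth=2 redo_depth=0
After op 5 (undo): buf='xyz' undo_depth=1 redo_depth=1
After op 6 (type): buf='xyzup' undo_depth=2 redo_depth=0
After op 7 (undo): buf='xyz' undo_depth=1 redo_depth=1
After op 8 (undo): buf='(empty)' undo_depth=0 redo_depth=2
After op 9 (type): buf='qux' undo_depth=1 redo_depth=0

Answer: qux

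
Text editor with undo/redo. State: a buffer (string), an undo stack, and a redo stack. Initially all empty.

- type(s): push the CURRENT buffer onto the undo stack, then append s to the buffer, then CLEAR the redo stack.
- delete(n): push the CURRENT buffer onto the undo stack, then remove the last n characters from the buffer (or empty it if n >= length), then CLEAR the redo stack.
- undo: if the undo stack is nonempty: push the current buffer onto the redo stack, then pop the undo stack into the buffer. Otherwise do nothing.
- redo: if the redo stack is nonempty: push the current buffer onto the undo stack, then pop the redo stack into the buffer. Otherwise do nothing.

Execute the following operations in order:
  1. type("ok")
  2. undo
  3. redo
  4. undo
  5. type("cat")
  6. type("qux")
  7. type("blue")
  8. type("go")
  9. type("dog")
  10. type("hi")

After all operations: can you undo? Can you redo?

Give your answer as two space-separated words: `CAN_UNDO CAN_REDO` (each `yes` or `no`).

After op 1 (type): buf='ok' undo_depth=1 redo_depth=0
After op 2 (undo): buf='(empty)' undo_depth=0 redo_depth=1
After op 3 (redo): buf='ok' undo_depth=1 redo_depth=0
After op 4 (undo): buf='(empty)' undo_depth=0 redo_depth=1
After op 5 (type): buf='cat' undo_depth=1 redo_depth=0
After op 6 (type): buf='catqux' undo_depth=2 redo_depth=0
After op 7 (type): buf='catquxblue' undo_depth=3 redo_depth=0
After op 8 (type): buf='catquxbluego' undo_depth=4 redo_depth=0
After op 9 (type): buf='catquxbluegodog' undo_depth=5 redo_depth=0
After op 10 (type): buf='catquxbluegodoghi' undo_depth=6 redo_depth=0

Answer: yes no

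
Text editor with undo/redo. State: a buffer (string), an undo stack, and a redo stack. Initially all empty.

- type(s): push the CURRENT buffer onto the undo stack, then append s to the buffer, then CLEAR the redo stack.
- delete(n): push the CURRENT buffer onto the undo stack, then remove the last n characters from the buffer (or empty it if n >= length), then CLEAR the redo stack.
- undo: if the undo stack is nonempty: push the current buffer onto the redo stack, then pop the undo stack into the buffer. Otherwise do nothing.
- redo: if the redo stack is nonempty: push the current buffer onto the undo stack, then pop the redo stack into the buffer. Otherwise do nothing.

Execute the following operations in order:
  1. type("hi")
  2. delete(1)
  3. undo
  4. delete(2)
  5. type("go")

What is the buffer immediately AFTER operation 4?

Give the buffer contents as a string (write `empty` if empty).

Answer: empty

Derivation:
After op 1 (type): buf='hi' undo_depth=1 redo_depth=0
After op 2 (delete): buf='h' undo_depth=2 redo_depth=0
After op 3 (undo): buf='hi' undo_depth=1 redo_depth=1
After op 4 (delete): buf='(empty)' undo_depth=2 redo_depth=0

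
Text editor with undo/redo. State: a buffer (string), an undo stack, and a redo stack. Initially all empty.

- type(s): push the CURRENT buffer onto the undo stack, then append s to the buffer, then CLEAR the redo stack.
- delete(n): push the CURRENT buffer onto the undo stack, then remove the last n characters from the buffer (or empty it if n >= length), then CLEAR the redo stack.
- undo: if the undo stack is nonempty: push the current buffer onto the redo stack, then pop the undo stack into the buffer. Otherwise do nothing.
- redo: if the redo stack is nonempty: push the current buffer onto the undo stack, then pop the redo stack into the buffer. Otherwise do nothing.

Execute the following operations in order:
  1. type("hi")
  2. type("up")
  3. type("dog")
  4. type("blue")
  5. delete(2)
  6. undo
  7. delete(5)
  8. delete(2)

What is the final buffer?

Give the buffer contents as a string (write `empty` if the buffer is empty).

Answer: hiup

Derivation:
After op 1 (type): buf='hi' undo_depth=1 redo_depth=0
After op 2 (type): buf='hiup' undo_depth=2 redo_depth=0
After op 3 (type): buf='hiupdog' undo_depth=3 redo_depth=0
After op 4 (type): buf='hiupdogblue' undo_depth=4 redo_depth=0
After op 5 (delete): buf='hiupdogbl' undo_depth=5 redo_depth=0
After op 6 (undo): buf='hiupdogblue' undo_depth=4 redo_depth=1
After op 7 (delete): buf='hiupdo' undo_depth=5 redo_depth=0
After op 8 (delete): buf='hiup' undo_depth=6 redo_depth=0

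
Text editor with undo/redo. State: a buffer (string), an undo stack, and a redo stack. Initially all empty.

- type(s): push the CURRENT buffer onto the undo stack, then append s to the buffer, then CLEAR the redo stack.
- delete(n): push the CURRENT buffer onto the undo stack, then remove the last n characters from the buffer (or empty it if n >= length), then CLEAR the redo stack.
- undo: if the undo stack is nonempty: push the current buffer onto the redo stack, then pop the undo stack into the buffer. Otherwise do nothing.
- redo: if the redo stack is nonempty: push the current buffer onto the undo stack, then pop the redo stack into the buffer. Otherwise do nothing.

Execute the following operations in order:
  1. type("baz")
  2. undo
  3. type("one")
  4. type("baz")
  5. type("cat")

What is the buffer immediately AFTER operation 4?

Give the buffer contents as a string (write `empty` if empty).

After op 1 (type): buf='baz' undo_depth=1 redo_depth=0
After op 2 (undo): buf='(empty)' undo_depth=0 redo_depth=1
After op 3 (type): buf='one' undo_depth=1 redo_depth=0
After op 4 (type): buf='onebaz' undo_depth=2 redo_depth=0

Answer: onebaz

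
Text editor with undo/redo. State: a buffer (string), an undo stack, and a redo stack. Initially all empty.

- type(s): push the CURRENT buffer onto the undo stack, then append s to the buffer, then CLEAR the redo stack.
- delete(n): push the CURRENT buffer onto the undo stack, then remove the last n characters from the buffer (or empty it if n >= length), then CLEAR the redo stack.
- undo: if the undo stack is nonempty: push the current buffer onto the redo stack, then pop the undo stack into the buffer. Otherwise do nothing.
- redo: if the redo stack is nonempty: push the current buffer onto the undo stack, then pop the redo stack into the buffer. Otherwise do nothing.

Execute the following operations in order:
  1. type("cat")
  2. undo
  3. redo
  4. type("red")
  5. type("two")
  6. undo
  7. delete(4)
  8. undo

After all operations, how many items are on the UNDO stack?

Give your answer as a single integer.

Answer: 2

Derivation:
After op 1 (type): buf='cat' undo_depth=1 redo_depth=0
After op 2 (undo): buf='(empty)' undo_depth=0 redo_depth=1
After op 3 (redo): buf='cat' undo_depth=1 redo_depth=0
After op 4 (type): buf='catred' undo_depth=2 redo_depth=0
After op 5 (type): buf='catredtwo' undo_depth=3 redo_depth=0
After op 6 (undo): buf='catred' undo_depth=2 redo_depth=1
After op 7 (delete): buf='ca' undo_depth=3 redo_depth=0
After op 8 (undo): buf='catred' undo_depth=2 redo_depth=1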